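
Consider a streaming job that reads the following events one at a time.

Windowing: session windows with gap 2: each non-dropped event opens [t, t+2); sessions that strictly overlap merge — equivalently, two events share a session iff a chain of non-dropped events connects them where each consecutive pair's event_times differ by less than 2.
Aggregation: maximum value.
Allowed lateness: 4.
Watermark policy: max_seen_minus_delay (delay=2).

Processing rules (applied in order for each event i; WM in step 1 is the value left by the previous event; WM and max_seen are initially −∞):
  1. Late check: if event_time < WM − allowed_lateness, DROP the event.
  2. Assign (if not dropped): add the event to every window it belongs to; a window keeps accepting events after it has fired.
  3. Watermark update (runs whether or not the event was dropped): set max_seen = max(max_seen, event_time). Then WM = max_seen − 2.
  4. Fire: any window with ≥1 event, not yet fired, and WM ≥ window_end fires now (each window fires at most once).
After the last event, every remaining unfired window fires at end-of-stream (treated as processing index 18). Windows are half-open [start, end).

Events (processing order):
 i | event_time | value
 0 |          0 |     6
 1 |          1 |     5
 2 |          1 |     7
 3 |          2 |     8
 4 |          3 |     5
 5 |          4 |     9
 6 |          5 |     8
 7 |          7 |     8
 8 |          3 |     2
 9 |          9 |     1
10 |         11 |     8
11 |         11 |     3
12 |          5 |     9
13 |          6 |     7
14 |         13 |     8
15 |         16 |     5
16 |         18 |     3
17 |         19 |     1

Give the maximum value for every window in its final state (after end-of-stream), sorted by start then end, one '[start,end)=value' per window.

i=0 t=0 v=6: → [0,2); WM=-2
i=1 t=1 v=5: → [0,3); WM=-1
i=2 t=1 v=7: → [0,3); WM=-1
i=3 t=2 v=8: → [0,4); WM=0
i=4 t=3 v=5: → [0,5); WM=1
i=5 t=4 v=9: → [0,6); WM=2
i=6 t=5 v=8: → [0,7); WM=3
i=7 t=7 v=8: → [7,9); WM=5
i=8 t=3 v=2: → [0,7); WM=5
i=9 t=9 v=1: → [9,11); WM=7
i=10 t=11 v=8: → [11,13); WM=9
i=11 t=11 v=3: → [11,13); WM=9
i=12 t=5 v=9: → [0,7); WM=9
i=13 t=6 v=7: → [0,9); WM=9
i=14 t=13 v=8: → [13,15); WM=11
i=15 t=16 v=5: → [16,18); WM=14
i=16 t=18 v=3: → [18,20); WM=16
i=17 t=19 v=1: → [18,21); WM=17

[0,9)=9 [9,11)=1 [11,13)=8 [13,15)=8 [16,18)=5 [18,21)=3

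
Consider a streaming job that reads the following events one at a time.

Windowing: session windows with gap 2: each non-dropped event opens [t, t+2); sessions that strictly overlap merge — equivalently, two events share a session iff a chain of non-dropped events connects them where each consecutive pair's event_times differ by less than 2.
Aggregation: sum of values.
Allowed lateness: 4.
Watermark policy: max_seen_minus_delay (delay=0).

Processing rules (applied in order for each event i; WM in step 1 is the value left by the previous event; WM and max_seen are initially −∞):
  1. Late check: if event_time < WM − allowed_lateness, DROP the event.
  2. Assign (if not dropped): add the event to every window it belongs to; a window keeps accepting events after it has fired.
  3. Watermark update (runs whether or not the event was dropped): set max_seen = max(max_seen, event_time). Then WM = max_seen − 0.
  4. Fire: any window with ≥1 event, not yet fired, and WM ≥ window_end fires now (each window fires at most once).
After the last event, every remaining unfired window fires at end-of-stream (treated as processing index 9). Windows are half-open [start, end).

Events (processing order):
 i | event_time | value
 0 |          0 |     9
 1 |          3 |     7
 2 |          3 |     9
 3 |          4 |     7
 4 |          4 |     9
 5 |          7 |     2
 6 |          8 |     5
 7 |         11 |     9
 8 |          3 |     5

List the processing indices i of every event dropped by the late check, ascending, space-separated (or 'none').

i=0 t=0 v=9: → [0,2); WM=0
i=1 t=3 v=7: → [3,5); WM=3
i=2 t=3 v=9: → [3,5); WM=3
i=3 t=4 v=7: → [3,6); WM=4
i=4 t=4 v=9: → [3,6); WM=4
i=5 t=7 v=2: → [7,9); WM=7
i=6 t=8 v=5: → [7,10); WM=8
i=7 t=11 v=9: → [11,13); WM=11
i=8 t=3 v=5: DROP (t<11-4); WM=11

8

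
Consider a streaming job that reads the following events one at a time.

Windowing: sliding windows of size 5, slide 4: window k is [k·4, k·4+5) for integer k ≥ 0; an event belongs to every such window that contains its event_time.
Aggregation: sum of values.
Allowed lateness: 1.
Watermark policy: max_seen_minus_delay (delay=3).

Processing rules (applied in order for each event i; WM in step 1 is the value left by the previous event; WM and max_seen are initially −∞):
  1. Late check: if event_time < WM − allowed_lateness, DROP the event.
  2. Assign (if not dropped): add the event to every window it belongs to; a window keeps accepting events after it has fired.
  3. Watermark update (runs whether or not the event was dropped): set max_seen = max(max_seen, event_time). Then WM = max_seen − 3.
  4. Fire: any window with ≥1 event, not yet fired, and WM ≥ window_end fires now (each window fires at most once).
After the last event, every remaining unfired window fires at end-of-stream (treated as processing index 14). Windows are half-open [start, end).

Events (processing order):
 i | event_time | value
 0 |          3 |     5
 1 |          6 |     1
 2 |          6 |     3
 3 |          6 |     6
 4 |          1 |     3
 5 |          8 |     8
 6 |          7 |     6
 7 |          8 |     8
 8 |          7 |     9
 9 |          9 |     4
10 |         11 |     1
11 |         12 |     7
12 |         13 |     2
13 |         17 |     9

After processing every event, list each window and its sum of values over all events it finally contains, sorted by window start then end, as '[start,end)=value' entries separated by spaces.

i=0 t=3 v=5: → [0,5); WM=0
i=1 t=6 v=1: → [4,9); WM=3
i=2 t=6 v=3: → [4,9); WM=3
i=3 t=6 v=6: → [4,9); WM=3
i=4 t=1 v=3: DROP (t<3-1); WM=3
i=5 t=8 v=8: → [8,13),[4,9); WM=5; [0,5) fires=5
i=6 t=7 v=6: → [4,9); WM=5
i=7 t=8 v=8: → [8,13),[4,9); WM=5
i=8 t=7 v=9: → [4,9); WM=5
i=9 t=9 v=4: → [8,13); WM=6
i=10 t=11 v=1: → [8,13); WM=8
i=11 t=12 v=7: → [12,17),[8,13); WM=9; [4,9) fires=41
i=12 t=13 v=2: → [12,17); WM=10
i=13 t=17 v=9: → [16,21); WM=14; [8,13) fires=28

[0,5)=5 [4,9)=41 [8,13)=28 [12,17)=9 [16,21)=9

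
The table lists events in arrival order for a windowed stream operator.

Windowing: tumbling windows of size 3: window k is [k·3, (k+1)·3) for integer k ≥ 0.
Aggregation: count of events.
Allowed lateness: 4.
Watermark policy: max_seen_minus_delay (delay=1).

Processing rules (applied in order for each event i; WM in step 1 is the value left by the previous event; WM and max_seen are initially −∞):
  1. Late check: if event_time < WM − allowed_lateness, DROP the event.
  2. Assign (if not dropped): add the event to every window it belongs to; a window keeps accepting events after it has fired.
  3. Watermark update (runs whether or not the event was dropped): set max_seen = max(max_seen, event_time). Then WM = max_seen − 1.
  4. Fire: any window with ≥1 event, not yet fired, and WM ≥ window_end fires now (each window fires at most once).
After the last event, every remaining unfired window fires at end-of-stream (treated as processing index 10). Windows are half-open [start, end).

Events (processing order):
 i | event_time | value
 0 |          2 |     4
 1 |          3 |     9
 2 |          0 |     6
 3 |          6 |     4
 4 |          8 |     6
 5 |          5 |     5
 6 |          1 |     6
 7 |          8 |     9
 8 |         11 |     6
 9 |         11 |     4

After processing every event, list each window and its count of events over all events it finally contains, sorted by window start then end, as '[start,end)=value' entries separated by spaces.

i=0 t=2 v=4: → [0,3); WM=1
i=1 t=3 v=9: → [3,6); WM=2
i=2 t=0 v=6: → [0,3); WM=2
i=3 t=6 v=4: → [6,9); WM=5; [0,3) fires=2
i=4 t=8 v=6: → [6,9); WM=7; [3,6) fires=1
i=5 t=5 v=5: → [3,6); WM=7
i=6 t=1 v=6: DROP (t<7-4); WM=7
i=7 t=8 v=9: → [6,9); WM=7
i=8 t=11 v=6: → [9,12); WM=10; [6,9) fires=3
i=9 t=11 v=4: → [9,12); WM=10

[0,3)=2 [3,6)=2 [6,9)=3 [9,12)=2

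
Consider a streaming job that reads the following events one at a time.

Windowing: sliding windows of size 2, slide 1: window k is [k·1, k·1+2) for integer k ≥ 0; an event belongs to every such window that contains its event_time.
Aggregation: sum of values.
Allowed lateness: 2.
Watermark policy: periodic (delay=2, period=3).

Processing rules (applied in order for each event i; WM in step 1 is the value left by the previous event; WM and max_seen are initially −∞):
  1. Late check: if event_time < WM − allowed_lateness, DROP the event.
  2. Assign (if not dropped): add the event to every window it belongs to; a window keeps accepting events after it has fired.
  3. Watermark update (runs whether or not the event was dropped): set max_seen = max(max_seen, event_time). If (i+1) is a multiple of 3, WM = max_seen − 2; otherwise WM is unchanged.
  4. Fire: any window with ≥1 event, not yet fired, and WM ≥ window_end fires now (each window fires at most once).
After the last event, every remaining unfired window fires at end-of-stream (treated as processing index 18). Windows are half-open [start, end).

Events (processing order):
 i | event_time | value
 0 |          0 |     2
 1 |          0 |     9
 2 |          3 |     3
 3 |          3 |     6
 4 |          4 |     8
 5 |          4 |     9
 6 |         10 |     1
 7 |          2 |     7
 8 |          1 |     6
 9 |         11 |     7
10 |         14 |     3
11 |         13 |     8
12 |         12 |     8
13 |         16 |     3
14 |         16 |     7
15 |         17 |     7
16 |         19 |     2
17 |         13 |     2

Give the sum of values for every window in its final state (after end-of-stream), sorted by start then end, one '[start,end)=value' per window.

i=0 t=0 v=2: → [0,2); WM=−∞
i=1 t=0 v=9: → [0,2); WM=−∞
i=2 t=3 v=3: → [3,5),[2,4); WM=1
i=3 t=3 v=6: → [3,5),[2,4); WM=1
i=4 t=4 v=8: → [4,6),[3,5); WM=1
i=5 t=4 v=9: → [4,6),[3,5); WM=2; [0,2) fires=11
i=6 t=10 v=1: → [10,12),[9,11); WM=2
i=7 t=2 v=7: → [2,4),[1,3); WM=2
i=8 t=1 v=6: → [1,3),[0,2); WM=8; [1,3) fires=13 [2,4) fires=16 [3,5) fires=26 [4,6) fires=17
i=9 t=11 v=7: → [11,13),[10,12); WM=8
i=10 t=14 v=3: → [14,16),[13,15); WM=8
i=11 t=13 v=8: → [13,15),[12,14); WM=12; [9,11) fires=1 [10,12) fires=8
i=12 t=12 v=8: → [12,14),[11,13); WM=12
i=13 t=16 v=3: → [16,18),[15,17); WM=12
i=14 t=16 v=7: → [16,18),[15,17); WM=14; [11,13) fires=15 [12,14) fires=16
i=15 t=17 v=7: → [17,19),[16,18); WM=14
i=16 t=19 v=2: → [19,21),[18,20); WM=14
i=17 t=13 v=2: → [13,15),[12,14); WM=17; [13,15) fires=13 [14,16) fires=3 [15,17) fires=10

[0,2)=17 [1,3)=13 [2,4)=16 [3,5)=26 [4,6)=17 [9,11)=1 [10,12)=8 [11,13)=15 [12,14)=18 [13,15)=13 [14,16)=3 [15,17)=10 [16,18)=17 [17,19)=7 [18,20)=2 [19,21)=2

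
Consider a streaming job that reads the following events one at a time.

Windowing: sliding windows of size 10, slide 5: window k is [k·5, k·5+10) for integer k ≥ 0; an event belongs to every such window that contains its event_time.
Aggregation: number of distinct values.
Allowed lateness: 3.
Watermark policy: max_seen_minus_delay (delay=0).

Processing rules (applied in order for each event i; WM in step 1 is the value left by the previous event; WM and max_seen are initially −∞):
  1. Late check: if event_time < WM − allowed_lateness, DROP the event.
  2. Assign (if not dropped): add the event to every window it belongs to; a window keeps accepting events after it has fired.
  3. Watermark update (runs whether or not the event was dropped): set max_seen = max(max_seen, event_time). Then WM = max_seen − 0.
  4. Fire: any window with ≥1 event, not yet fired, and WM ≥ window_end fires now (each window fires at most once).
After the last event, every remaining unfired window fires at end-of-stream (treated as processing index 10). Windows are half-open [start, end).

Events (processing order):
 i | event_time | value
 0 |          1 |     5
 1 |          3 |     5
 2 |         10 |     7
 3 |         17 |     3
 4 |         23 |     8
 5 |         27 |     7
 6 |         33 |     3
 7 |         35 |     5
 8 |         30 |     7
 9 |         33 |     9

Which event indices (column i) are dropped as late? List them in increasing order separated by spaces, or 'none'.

i=0 t=1 v=5: → [0,10); WM=1
i=1 t=3 v=5: → [0,10); WM=3
i=2 t=10 v=7: → [10,20),[5,15); WM=10; [0,10) fires=1
i=3 t=17 v=3: → [15,25),[10,20); WM=17; [5,15) fires=1
i=4 t=23 v=8: → [20,30),[15,25); WM=23; [10,20) fires=2
i=5 t=27 v=7: → [25,35),[20,30); WM=27; [15,25) fires=2
i=6 t=33 v=3: → [30,40),[25,35); WM=33; [20,30) fires=2
i=7 t=35 v=5: → [35,45),[30,40); WM=35; [25,35) fires=2
i=8 t=30 v=7: DROP (t<35-3); WM=35
i=9 t=33 v=9: → [30,40),[25,35); WM=35

8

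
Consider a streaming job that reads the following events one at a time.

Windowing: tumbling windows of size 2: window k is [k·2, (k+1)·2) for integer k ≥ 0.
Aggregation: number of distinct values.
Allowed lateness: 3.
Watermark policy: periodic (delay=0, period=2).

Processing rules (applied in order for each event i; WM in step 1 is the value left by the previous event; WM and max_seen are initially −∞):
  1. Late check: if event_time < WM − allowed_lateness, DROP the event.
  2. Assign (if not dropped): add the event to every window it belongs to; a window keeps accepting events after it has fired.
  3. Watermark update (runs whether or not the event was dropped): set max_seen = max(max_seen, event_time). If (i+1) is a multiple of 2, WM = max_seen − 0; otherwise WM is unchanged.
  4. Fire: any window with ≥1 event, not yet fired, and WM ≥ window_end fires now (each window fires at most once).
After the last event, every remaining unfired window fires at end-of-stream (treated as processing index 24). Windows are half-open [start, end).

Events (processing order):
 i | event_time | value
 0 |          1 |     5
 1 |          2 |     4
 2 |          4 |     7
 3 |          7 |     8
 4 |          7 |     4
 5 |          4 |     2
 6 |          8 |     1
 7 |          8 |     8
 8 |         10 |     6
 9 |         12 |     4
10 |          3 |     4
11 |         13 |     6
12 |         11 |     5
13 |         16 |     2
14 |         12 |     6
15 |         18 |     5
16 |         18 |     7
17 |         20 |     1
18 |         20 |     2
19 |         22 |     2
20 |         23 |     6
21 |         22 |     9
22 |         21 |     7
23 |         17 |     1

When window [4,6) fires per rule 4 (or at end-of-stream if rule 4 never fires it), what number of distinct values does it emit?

1

i=0 t=1 v=5: → [0,2); WM=−∞
i=1 t=2 v=4: → [2,4); WM=2; [0,2) fires=1
i=2 t=4 v=7: → [4,6); WM=2
i=3 t=7 v=8: → [6,8); WM=7; [2,4) fires=1 [4,6) fires=1
i=4 t=7 v=4: → [6,8); WM=7
i=5 t=4 v=2: → [4,6); WM=7
i=6 t=8 v=1: → [8,10); WM=7
i=7 t=8 v=8: → [8,10); WM=8; [6,8) fires=2
i=8 t=10 v=6: → [10,12); WM=8
i=9 t=12 v=4: → [12,14); WM=12; [8,10) fires=2 [10,12) fires=1
i=10 t=3 v=4: DROP (t<12-3); WM=12
i=11 t=13 v=6: → [12,14); WM=13
i=12 t=11 v=5: → [10,12); WM=13
i=13 t=16 v=2: → [16,18); WM=16; [12,14) fires=2
i=14 t=12 v=6: DROP (t<16-3); WM=16
i=15 t=18 v=5: → [18,20); WM=18; [16,18) fires=1
i=16 t=18 v=7: → [18,20); WM=18
i=17 t=20 v=1: → [20,22); WM=20; [18,20) fires=2
i=18 t=20 v=2: → [20,22); WM=20
i=19 t=22 v=2: → [22,24); WM=22; [20,22) fires=2
i=20 t=23 v=6: → [22,24); WM=22
i=21 t=22 v=9: → [22,24); WM=23
i=22 t=21 v=7: → [20,22); WM=23
i=23 t=17 v=1: DROP (t<23-3); WM=23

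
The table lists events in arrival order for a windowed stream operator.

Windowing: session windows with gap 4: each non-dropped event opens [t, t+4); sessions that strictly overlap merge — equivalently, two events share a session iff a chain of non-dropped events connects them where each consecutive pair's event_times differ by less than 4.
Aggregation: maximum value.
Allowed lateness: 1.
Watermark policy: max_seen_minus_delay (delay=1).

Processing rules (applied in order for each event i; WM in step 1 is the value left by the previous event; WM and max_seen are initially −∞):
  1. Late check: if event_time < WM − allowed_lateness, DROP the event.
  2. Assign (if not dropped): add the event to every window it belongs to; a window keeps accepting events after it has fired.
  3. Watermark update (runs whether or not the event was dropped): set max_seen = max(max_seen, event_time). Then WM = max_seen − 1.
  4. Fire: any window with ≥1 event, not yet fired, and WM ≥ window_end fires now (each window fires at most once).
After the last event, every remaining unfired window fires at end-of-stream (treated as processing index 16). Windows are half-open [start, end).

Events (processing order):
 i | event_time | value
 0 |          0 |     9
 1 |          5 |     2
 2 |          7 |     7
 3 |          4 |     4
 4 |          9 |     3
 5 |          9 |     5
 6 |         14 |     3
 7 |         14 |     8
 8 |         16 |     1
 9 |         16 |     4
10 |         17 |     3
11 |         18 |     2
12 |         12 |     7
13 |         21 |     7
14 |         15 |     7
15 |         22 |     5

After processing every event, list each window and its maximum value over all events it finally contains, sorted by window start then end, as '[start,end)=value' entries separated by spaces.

[0,4)=9 [5,13)=7 [14,26)=8

i=0 t=0 v=9: → [0,4); WM=-1
i=1 t=5 v=2: → [5,9); WM=4
i=2 t=7 v=7: → [5,11); WM=6
i=3 t=4 v=4: DROP (t<6-1); WM=6
i=4 t=9 v=3: → [5,13); WM=8
i=5 t=9 v=5: → [5,13); WM=8
i=6 t=14 v=3: → [14,18); WM=13
i=7 t=14 v=8: → [14,18); WM=13
i=8 t=16 v=1: → [14,20); WM=15
i=9 t=16 v=4: → [14,20); WM=15
i=10 t=17 v=3: → [14,21); WM=16
i=11 t=18 v=2: → [14,22); WM=17
i=12 t=12 v=7: DROP (t<17-1); WM=17
i=13 t=21 v=7: → [14,25); WM=20
i=14 t=15 v=7: DROP (t<20-1); WM=20
i=15 t=22 v=5: → [14,26); WM=21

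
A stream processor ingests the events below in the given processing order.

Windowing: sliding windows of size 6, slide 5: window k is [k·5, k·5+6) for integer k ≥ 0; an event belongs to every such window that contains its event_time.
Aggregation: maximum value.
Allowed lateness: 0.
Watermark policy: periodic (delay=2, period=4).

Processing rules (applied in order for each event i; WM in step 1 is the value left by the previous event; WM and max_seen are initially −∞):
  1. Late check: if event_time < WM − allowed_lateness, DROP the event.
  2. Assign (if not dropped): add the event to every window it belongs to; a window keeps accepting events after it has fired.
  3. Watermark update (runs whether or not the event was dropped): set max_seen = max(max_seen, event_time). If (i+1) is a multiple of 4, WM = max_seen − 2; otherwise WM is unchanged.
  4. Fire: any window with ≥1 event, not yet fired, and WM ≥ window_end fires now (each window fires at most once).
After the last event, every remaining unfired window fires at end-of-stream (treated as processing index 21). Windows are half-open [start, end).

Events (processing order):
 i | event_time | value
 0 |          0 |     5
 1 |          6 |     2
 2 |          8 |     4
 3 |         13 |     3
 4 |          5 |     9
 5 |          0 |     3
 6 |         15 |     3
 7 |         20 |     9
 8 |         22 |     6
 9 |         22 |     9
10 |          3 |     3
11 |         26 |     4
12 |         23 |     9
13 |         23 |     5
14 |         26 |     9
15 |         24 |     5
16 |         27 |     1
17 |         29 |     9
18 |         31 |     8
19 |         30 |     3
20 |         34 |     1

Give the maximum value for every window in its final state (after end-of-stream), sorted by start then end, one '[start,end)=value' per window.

[0,6)=5 [5,11)=4 [10,16)=3 [15,21)=9 [20,26)=9 [25,31)=9 [30,36)=8

i=0 t=0 v=5: → [0,6); WM=−∞
i=1 t=6 v=2: → [5,11); WM=−∞
i=2 t=8 v=4: → [5,11); WM=−∞
i=3 t=13 v=3: → [10,16); WM=11; [0,6) fires=5 [5,11) fires=4
i=4 t=5 v=9: DROP (t<11-0); WM=11
i=5 t=0 v=3: DROP (t<11-0); WM=11
i=6 t=15 v=3: → [15,21),[10,16); WM=11
i=7 t=20 v=9: → [20,26),[15,21); WM=18; [10,16) fires=3
i=8 t=22 v=6: → [20,26); WM=18
i=9 t=22 v=9: → [20,26); WM=18
i=10 t=3 v=3: DROP (t<18-0); WM=18
i=11 t=26 v=4: → [25,31); WM=24; [15,21) fires=9
i=12 t=23 v=9: DROP (t<24-0); WM=24
i=13 t=23 v=5: DROP (t<24-0); WM=24
i=14 t=26 v=9: → [25,31); WM=24
i=15 t=24 v=5: → [20,26); WM=24
i=16 t=27 v=1: → [25,31); WM=24
i=17 t=29 v=9: → [25,31); WM=24
i=18 t=31 v=8: → [30,36); WM=24
i=19 t=30 v=3: → [30,36),[25,31); WM=29; [20,26) fires=9
i=20 t=34 v=1: → [30,36); WM=29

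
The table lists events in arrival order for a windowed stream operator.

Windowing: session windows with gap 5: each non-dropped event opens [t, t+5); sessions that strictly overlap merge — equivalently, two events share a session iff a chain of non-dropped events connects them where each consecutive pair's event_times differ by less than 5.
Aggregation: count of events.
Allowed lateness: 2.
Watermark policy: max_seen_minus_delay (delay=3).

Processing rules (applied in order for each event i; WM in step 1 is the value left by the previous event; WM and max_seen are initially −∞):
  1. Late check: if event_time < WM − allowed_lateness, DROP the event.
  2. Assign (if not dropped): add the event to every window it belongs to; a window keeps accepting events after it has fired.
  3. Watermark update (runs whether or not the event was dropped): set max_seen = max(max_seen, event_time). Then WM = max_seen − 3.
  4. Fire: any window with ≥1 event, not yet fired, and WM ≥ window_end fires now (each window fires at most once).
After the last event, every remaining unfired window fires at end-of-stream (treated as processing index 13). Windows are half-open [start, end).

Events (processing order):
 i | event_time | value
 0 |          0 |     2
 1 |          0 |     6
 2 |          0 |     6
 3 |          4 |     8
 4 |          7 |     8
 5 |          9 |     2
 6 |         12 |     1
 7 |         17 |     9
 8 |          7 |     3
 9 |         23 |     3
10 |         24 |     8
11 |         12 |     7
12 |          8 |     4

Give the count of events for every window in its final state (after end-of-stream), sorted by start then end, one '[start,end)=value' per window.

[0,17)=7 [17,22)=1 [23,29)=2

i=0 t=0 v=2: → [0,5); WM=-3
i=1 t=0 v=6: → [0,5); WM=-3
i=2 t=0 v=6: → [0,5); WM=-3
i=3 t=4 v=8: → [0,9); WM=1
i=4 t=7 v=8: → [0,12); WM=4
i=5 t=9 v=2: → [0,14); WM=6
i=6 t=12 v=1: → [0,17); WM=9
i=7 t=17 v=9: → [17,22); WM=14
i=8 t=7 v=3: DROP (t<14-2); WM=14
i=9 t=23 v=3: → [23,28); WM=20
i=10 t=24 v=8: → [23,29); WM=21
i=11 t=12 v=7: DROP (t<21-2); WM=21
i=12 t=8 v=4: DROP (t<21-2); WM=21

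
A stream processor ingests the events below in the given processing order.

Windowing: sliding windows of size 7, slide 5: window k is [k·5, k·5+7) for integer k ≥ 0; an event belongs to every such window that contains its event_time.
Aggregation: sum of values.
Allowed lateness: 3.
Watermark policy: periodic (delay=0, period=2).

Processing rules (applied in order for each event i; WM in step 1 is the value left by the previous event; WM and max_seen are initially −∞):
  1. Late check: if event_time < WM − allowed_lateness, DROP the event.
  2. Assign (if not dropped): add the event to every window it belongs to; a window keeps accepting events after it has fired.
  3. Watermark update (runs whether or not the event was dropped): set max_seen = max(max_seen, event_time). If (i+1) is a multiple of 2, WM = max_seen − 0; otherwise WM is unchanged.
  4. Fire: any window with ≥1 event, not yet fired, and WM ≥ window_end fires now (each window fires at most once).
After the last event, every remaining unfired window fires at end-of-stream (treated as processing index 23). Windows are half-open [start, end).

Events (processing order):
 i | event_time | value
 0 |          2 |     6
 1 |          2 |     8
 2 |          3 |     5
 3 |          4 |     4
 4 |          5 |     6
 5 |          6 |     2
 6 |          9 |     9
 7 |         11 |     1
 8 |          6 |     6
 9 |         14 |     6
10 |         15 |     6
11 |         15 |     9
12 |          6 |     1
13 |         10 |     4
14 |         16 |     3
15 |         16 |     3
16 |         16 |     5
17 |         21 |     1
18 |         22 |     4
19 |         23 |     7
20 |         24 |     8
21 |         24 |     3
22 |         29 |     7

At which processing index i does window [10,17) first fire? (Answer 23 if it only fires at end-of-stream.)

i=0 t=2 v=6: → [0,7); WM=−∞
i=1 t=2 v=8: → [0,7); WM=2
i=2 t=3 v=5: → [0,7); WM=2
i=3 t=4 v=4: → [0,7); WM=4
i=4 t=5 v=6: → [5,12),[0,7); WM=4
i=5 t=6 v=2: → [5,12),[0,7); WM=6
i=6 t=9 v=9: → [5,12); WM=6
i=7 t=11 v=1: → [10,17),[5,12); WM=11; [0,7) fires=31
i=8 t=6 v=6: DROP (t<11-3); WM=11
i=9 t=14 v=6: → [10,17); WM=14; [5,12) fires=18
i=10 t=15 v=6: → [15,22),[10,17); WM=14
i=11 t=15 v=9: → [15,22),[10,17); WM=15
i=12 t=6 v=1: DROP (t<15-3); WM=15
i=13 t=10 v=4: DROP (t<15-3); WM=15
i=14 t=16 v=3: → [15,22),[10,17); WM=15
i=15 t=16 v=3: → [15,22),[10,17); WM=16
i=16 t=16 v=5: → [15,22),[10,17); WM=16
i=17 t=21 v=1: → [20,27),[15,22); WM=21; [10,17) fires=33
i=18 t=22 v=4: → [20,27); WM=21
i=19 t=23 v=7: → [20,27); WM=23; [15,22) fires=27
i=20 t=24 v=8: → [20,27); WM=23
i=21 t=24 v=3: → [20,27); WM=24
i=22 t=29 v=7: → [25,32); WM=24

17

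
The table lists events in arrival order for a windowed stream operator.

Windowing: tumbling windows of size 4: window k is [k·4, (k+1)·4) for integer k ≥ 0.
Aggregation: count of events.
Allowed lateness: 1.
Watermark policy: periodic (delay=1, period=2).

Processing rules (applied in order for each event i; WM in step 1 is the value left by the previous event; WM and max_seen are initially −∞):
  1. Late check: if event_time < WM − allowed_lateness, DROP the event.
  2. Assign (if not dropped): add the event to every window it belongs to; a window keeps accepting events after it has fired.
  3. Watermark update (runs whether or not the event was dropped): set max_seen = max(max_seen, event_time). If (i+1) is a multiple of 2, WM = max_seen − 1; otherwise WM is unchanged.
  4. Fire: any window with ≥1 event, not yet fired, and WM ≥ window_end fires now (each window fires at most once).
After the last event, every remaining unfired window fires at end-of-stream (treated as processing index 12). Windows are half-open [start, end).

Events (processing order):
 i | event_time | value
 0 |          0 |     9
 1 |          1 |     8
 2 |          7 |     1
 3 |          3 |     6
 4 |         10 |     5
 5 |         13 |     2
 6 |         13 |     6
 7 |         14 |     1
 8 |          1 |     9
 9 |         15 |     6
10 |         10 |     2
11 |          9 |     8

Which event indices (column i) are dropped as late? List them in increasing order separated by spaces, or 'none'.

8 10 11

i=0 t=0 v=9: → [0,4); WM=−∞
i=1 t=1 v=8: → [0,4); WM=0
i=2 t=7 v=1: → [4,8); WM=0
i=3 t=3 v=6: → [0,4); WM=6; [0,4) fires=3
i=4 t=10 v=5: → [8,12); WM=6
i=5 t=13 v=2: → [12,16); WM=12; [4,8) fires=1 [8,12) fires=1
i=6 t=13 v=6: → [12,16); WM=12
i=7 t=14 v=1: → [12,16); WM=13
i=8 t=1 v=9: DROP (t<13-1); WM=13
i=9 t=15 v=6: → [12,16); WM=14
i=10 t=10 v=2: DROP (t<14-1); WM=14
i=11 t=9 v=8: DROP (t<14-1); WM=14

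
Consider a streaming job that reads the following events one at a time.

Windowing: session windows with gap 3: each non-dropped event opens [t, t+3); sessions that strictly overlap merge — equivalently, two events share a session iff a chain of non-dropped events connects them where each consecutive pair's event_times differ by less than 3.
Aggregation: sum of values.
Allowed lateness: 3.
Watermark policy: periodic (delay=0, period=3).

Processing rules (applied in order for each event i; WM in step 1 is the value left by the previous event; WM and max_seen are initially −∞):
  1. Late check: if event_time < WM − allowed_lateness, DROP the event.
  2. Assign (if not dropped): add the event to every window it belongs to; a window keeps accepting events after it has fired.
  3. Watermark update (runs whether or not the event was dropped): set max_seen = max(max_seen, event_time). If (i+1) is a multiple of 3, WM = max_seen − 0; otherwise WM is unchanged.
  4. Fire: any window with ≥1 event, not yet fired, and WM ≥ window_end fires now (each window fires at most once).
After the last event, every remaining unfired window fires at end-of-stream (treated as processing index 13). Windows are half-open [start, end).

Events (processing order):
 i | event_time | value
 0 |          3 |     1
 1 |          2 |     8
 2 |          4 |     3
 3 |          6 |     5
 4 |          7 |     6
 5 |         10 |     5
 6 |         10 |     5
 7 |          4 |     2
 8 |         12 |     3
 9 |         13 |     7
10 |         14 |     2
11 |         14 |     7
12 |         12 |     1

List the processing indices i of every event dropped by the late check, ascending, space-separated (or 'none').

7

i=0 t=3 v=1: → [3,6); WM=−∞
i=1 t=2 v=8: → [2,6); WM=−∞
i=2 t=4 v=3: → [2,7); WM=4
i=3 t=6 v=5: → [2,9); WM=4
i=4 t=7 v=6: → [2,10); WM=4
i=5 t=10 v=5: → [10,13); WM=10
i=6 t=10 v=5: → [10,13); WM=10
i=7 t=4 v=2: DROP (t<10-3); WM=10
i=8 t=12 v=3: → [10,15); WM=12
i=9 t=13 v=7: → [10,16); WM=12
i=10 t=14 v=2: → [10,17); WM=12
i=11 t=14 v=7: → [10,17); WM=14
i=12 t=12 v=1: → [10,17); WM=14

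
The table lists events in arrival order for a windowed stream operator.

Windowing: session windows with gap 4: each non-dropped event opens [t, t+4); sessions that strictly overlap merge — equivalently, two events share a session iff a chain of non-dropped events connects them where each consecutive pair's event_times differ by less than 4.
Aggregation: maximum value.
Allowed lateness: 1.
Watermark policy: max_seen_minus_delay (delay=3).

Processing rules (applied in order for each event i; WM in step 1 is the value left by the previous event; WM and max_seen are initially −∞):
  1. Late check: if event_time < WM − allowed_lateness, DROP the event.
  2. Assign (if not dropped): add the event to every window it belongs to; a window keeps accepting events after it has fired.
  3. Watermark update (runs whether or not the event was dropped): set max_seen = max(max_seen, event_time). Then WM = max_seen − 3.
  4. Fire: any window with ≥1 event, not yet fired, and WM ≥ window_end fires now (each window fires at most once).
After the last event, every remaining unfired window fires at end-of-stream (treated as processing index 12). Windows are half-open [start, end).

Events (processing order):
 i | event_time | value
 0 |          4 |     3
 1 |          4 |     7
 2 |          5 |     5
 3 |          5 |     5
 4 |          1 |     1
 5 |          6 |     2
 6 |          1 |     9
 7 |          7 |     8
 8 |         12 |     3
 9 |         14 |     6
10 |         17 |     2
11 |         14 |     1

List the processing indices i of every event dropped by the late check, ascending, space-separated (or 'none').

i=0 t=4 v=3: → [4,8); WM=1
i=1 t=4 v=7: → [4,8); WM=1
i=2 t=5 v=5: → [4,9); WM=2
i=3 t=5 v=5: → [4,9); WM=2
i=4 t=1 v=1: → [1,9); WM=2
i=5 t=6 v=2: → [1,10); WM=3
i=6 t=1 v=9: DROP (t<3-1); WM=3
i=7 t=7 v=8: → [1,11); WM=4
i=8 t=12 v=3: → [12,16); WM=9
i=9 t=14 v=6: → [12,18); WM=11
i=10 t=17 v=2: → [12,21); WM=14
i=11 t=14 v=1: → [12,21); WM=14

6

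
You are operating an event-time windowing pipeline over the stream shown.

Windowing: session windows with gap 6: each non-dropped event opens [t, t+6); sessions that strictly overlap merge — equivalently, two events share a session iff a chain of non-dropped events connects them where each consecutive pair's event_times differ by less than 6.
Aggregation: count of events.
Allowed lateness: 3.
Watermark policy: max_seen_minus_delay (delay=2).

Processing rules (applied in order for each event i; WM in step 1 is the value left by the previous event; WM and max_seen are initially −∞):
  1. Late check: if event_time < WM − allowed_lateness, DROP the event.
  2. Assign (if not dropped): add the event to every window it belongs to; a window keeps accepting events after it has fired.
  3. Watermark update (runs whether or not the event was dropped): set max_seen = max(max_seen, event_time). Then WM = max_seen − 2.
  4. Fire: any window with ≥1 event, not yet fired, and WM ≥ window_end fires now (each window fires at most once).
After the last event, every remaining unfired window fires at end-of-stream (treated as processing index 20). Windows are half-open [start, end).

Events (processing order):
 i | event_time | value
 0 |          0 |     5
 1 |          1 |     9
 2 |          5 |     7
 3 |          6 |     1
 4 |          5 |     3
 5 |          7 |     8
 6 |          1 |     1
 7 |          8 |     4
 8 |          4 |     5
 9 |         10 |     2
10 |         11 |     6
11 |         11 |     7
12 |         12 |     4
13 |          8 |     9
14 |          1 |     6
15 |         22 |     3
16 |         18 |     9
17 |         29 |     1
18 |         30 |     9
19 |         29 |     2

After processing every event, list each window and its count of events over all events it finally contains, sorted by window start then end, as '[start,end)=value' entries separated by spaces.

i=0 t=0 v=5: → [0,6); WM=-2
i=1 t=1 v=9: → [0,7); WM=-1
i=2 t=5 v=7: → [0,11); WM=3
i=3 t=6 v=1: → [0,12); WM=4
i=4 t=5 v=3: → [0,12); WM=4
i=5 t=7 v=8: → [0,13); WM=5
i=6 t=1 v=1: DROP (t<5-3); WM=5
i=7 t=8 v=4: → [0,14); WM=6
i=8 t=4 v=5: → [0,14); WM=6
i=9 t=10 v=2: → [0,16); WM=8
i=10 t=11 v=6: → [0,17); WM=9
i=11 t=11 v=7: → [0,17); WM=9
i=12 t=12 v=4: → [0,18); WM=10
i=13 t=8 v=9: → [0,18); WM=10
i=14 t=1 v=6: DROP (t<10-3); WM=10
i=15 t=22 v=3: → [22,28); WM=20
i=16 t=18 v=9: → [18,28); WM=20
i=17 t=29 v=1: → [29,35); WM=27
i=18 t=30 v=9: → [29,36); WM=28
i=19 t=29 v=2: → [29,36); WM=28

[0,18)=13 [18,28)=2 [29,36)=3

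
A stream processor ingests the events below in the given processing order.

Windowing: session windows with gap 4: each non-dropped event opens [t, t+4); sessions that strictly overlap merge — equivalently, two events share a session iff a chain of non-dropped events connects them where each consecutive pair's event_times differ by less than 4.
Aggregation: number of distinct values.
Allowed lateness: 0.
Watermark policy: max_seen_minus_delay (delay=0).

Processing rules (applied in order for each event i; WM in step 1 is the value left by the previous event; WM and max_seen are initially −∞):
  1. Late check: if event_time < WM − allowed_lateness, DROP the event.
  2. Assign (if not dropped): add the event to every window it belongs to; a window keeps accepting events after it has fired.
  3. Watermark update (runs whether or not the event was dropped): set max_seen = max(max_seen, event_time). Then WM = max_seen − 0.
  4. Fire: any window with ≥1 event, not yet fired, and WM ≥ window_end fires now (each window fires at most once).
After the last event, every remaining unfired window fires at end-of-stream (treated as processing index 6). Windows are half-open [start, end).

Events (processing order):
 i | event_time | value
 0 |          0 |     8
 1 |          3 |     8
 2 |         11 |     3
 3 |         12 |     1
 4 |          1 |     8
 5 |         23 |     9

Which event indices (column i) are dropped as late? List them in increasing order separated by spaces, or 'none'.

4

i=0 t=0 v=8: → [0,4); WM=0
i=1 t=3 v=8: → [0,7); WM=3
i=2 t=11 v=3: → [11,15); WM=11
i=3 t=12 v=1: → [11,16); WM=12
i=4 t=1 v=8: DROP (t<12-0); WM=12
i=5 t=23 v=9: → [23,27); WM=23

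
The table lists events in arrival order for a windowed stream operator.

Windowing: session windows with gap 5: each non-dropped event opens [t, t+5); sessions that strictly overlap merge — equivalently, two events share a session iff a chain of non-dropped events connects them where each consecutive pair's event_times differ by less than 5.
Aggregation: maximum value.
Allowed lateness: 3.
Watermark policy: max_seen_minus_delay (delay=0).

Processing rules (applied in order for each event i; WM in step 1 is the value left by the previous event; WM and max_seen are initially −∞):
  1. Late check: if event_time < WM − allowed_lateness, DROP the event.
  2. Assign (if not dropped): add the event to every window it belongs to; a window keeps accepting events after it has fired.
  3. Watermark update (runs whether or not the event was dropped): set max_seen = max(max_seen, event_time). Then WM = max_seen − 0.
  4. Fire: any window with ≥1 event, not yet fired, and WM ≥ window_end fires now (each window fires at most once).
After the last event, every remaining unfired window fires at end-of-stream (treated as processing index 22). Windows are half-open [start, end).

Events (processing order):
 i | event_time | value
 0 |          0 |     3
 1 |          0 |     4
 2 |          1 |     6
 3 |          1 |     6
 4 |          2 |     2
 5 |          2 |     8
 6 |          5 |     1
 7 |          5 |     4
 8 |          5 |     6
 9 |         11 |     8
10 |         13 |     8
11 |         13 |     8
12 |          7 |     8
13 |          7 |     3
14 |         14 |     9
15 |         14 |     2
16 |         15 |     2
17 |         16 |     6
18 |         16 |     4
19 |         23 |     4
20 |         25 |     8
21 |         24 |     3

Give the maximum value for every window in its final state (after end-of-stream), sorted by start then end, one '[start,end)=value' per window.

[0,10)=8 [11,21)=9 [23,30)=8

i=0 t=0 v=3: → [0,5); WM=0
i=1 t=0 v=4: → [0,5); WM=0
i=2 t=1 v=6: → [0,6); WM=1
i=3 t=1 v=6: → [0,6); WM=1
i=4 t=2 v=2: → [0,7); WM=2
i=5 t=2 v=8: → [0,7); WM=2
i=6 t=5 v=1: → [0,10); WM=5
i=7 t=5 v=4: → [0,10); WM=5
i=8 t=5 v=6: → [0,10); WM=5
i=9 t=11 v=8: → [11,16); WM=11
i=10 t=13 v=8: → [11,18); WM=13
i=11 t=13 v=8: → [11,18); WM=13
i=12 t=7 v=8: DROP (t<13-3); WM=13
i=13 t=7 v=3: DROP (t<13-3); WM=13
i=14 t=14 v=9: → [11,19); WM=14
i=15 t=14 v=2: → [11,19); WM=14
i=16 t=15 v=2: → [11,20); WM=15
i=17 t=16 v=6: → [11,21); WM=16
i=18 t=16 v=4: → [11,21); WM=16
i=19 t=23 v=4: → [23,28); WM=23
i=20 t=25 v=8: → [23,30); WM=25
i=21 t=24 v=3: → [23,30); WM=25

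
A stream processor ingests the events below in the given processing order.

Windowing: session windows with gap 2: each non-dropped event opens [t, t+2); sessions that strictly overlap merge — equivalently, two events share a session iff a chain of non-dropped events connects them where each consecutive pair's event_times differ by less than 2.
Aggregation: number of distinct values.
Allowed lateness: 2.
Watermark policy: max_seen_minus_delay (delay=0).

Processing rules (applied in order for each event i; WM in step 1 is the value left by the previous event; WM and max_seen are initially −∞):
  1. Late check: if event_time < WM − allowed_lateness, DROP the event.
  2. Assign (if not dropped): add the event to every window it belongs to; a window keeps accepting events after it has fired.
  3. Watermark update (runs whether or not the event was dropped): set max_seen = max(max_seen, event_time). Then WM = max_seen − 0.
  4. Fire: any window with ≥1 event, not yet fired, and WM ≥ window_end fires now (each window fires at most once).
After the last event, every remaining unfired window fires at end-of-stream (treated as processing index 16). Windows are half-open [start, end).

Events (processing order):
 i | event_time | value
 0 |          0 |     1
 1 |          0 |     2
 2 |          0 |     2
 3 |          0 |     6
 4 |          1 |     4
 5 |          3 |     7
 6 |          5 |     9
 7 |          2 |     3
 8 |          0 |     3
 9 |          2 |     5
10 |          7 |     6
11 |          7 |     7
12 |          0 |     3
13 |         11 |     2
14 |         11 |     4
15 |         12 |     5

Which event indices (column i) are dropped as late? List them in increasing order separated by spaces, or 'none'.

i=0 t=0 v=1: → [0,2); WM=0
i=1 t=0 v=2: → [0,2); WM=0
i=2 t=0 v=2: → [0,2); WM=0
i=3 t=0 v=6: → [0,2); WM=0
i=4 t=1 v=4: → [0,3); WM=1
i=5 t=3 v=7: → [3,5); WM=3
i=6 t=5 v=9: → [5,7); WM=5
i=7 t=2 v=3: DROP (t<5-2); WM=5
i=8 t=0 v=3: DROP (t<5-2); WM=5
i=9 t=2 v=5: DROP (t<5-2); WM=5
i=10 t=7 v=6: → [7,9); WM=7
i=11 t=7 v=7: → [7,9); WM=7
i=12 t=0 v=3: DROP (t<7-2); WM=7
i=13 t=11 v=2: → [11,13); WM=11
i=14 t=11 v=4: → [11,13); WM=11
i=15 t=12 v=5: → [11,14); WM=12

7 8 9 12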